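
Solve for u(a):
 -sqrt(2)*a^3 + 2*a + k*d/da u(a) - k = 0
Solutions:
 u(a) = C1 + sqrt(2)*a^4/(4*k) - a^2/k + a


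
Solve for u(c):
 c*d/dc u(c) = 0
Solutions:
 u(c) = C1


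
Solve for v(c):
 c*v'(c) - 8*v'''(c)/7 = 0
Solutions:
 v(c) = C1 + Integral(C2*airyai(7^(1/3)*c/2) + C3*airybi(7^(1/3)*c/2), c)


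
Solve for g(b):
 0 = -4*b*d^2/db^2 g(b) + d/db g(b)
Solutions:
 g(b) = C1 + C2*b^(5/4)


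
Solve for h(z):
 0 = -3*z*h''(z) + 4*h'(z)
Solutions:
 h(z) = C1 + C2*z^(7/3)


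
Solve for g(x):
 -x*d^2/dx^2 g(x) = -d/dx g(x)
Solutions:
 g(x) = C1 + C2*x^2


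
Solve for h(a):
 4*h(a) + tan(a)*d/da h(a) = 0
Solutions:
 h(a) = C1/sin(a)^4


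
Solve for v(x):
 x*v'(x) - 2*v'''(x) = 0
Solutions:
 v(x) = C1 + Integral(C2*airyai(2^(2/3)*x/2) + C3*airybi(2^(2/3)*x/2), x)


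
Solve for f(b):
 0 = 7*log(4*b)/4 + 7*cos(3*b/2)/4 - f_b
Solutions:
 f(b) = C1 + 7*b*log(b)/4 - 7*b/4 + 7*b*log(2)/2 + 7*sin(3*b/2)/6


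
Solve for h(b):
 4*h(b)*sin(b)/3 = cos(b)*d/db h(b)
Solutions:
 h(b) = C1/cos(b)^(4/3)


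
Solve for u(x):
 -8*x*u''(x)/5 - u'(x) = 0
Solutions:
 u(x) = C1 + C2*x^(3/8)


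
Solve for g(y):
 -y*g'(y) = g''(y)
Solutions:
 g(y) = C1 + C2*erf(sqrt(2)*y/2)


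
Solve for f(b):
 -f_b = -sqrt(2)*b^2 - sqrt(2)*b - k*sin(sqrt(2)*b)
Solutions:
 f(b) = C1 + sqrt(2)*b^3/3 + sqrt(2)*b^2/2 - sqrt(2)*k*cos(sqrt(2)*b)/2


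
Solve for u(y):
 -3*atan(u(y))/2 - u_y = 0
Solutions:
 Integral(1/atan(_y), (_y, u(y))) = C1 - 3*y/2


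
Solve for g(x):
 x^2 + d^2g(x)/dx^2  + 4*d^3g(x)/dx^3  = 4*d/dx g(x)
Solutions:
 g(x) = C1 + C2*exp(x*(-1 + sqrt(65))/8) + C3*exp(-x*(1 + sqrt(65))/8) + x^3/12 + x^2/16 + 17*x/32


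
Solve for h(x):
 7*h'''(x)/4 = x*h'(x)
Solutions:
 h(x) = C1 + Integral(C2*airyai(14^(2/3)*x/7) + C3*airybi(14^(2/3)*x/7), x)


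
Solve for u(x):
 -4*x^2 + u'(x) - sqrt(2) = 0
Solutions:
 u(x) = C1 + 4*x^3/3 + sqrt(2)*x


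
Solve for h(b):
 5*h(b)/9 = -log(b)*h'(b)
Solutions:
 h(b) = C1*exp(-5*li(b)/9)


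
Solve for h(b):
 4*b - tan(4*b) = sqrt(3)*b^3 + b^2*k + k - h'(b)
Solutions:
 h(b) = C1 + sqrt(3)*b^4/4 + b^3*k/3 - 2*b^2 + b*k - log(cos(4*b))/4


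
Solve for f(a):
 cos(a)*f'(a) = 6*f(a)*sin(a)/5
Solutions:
 f(a) = C1/cos(a)^(6/5)


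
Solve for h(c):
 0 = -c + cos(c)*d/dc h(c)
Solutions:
 h(c) = C1 + Integral(c/cos(c), c)


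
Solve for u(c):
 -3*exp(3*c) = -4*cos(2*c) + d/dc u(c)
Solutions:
 u(c) = C1 - exp(3*c) + 2*sin(2*c)


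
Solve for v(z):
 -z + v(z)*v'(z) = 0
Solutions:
 v(z) = -sqrt(C1 + z^2)
 v(z) = sqrt(C1 + z^2)


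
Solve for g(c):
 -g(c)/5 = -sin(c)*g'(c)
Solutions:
 g(c) = C1*(cos(c) - 1)^(1/10)/(cos(c) + 1)^(1/10)


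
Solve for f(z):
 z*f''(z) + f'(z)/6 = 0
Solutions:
 f(z) = C1 + C2*z^(5/6)


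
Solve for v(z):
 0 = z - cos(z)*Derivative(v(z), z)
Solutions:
 v(z) = C1 + Integral(z/cos(z), z)


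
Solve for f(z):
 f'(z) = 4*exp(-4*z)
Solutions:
 f(z) = C1 - exp(-4*z)


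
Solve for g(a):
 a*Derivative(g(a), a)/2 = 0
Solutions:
 g(a) = C1


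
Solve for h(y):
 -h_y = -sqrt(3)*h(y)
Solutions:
 h(y) = C1*exp(sqrt(3)*y)


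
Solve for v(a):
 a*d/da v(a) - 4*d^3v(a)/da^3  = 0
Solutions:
 v(a) = C1 + Integral(C2*airyai(2^(1/3)*a/2) + C3*airybi(2^(1/3)*a/2), a)


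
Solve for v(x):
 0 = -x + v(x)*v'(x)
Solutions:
 v(x) = -sqrt(C1 + x^2)
 v(x) = sqrt(C1 + x^2)


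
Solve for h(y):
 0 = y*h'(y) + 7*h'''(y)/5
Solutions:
 h(y) = C1 + Integral(C2*airyai(-5^(1/3)*7^(2/3)*y/7) + C3*airybi(-5^(1/3)*7^(2/3)*y/7), y)


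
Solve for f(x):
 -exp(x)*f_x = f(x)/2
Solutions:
 f(x) = C1*exp(exp(-x)/2)


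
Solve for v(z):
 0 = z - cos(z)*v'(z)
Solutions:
 v(z) = C1 + Integral(z/cos(z), z)


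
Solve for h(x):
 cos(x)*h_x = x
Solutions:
 h(x) = C1 + Integral(x/cos(x), x)


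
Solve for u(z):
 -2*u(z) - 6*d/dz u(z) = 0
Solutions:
 u(z) = C1*exp(-z/3)


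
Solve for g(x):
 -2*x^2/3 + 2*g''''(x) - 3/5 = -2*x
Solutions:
 g(x) = C1 + C2*x + C3*x^2 + C4*x^3 + x^6/1080 - x^5/120 + x^4/80


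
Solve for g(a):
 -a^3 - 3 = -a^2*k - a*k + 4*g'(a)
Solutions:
 g(a) = C1 - a^4/16 + a^3*k/12 + a^2*k/8 - 3*a/4


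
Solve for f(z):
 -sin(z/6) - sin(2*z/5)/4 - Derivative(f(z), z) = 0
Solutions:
 f(z) = C1 + 6*cos(z/6) + 5*cos(2*z/5)/8


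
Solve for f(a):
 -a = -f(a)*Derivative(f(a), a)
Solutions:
 f(a) = -sqrt(C1 + a^2)
 f(a) = sqrt(C1 + a^2)


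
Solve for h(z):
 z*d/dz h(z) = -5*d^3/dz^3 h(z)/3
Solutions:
 h(z) = C1 + Integral(C2*airyai(-3^(1/3)*5^(2/3)*z/5) + C3*airybi(-3^(1/3)*5^(2/3)*z/5), z)


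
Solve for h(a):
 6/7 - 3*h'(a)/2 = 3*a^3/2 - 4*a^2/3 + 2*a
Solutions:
 h(a) = C1 - a^4/4 + 8*a^3/27 - 2*a^2/3 + 4*a/7


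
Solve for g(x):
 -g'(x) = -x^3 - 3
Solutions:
 g(x) = C1 + x^4/4 + 3*x


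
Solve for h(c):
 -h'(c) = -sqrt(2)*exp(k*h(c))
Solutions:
 h(c) = Piecewise((log(-1/(C1*k + sqrt(2)*c*k))/k, Ne(k, 0)), (nan, True))
 h(c) = Piecewise((C1 + sqrt(2)*c, Eq(k, 0)), (nan, True))


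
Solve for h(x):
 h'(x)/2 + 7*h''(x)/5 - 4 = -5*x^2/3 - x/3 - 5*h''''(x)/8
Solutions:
 h(x) = C1 + C2*exp(-6^(1/3)*x*(-(225 + sqrt(182337))^(1/3) + 28*6^(1/3)/(225 + sqrt(182337))^(1/3))/30)*sin(2^(1/3)*3^(1/6)*x*(84*2^(1/3)/(225 + sqrt(182337))^(1/3) + 3^(2/3)*(225 + sqrt(182337))^(1/3))/30) + C3*exp(-6^(1/3)*x*(-(225 + sqrt(182337))^(1/3) + 28*6^(1/3)/(225 + sqrt(182337))^(1/3))/30)*cos(2^(1/3)*3^(1/6)*x*(84*2^(1/3)/(225 + sqrt(182337))^(1/3) + 3^(2/3)*(225 + sqrt(182337))^(1/3))/30) + C4*exp(6^(1/3)*x*(-(225 + sqrt(182337))^(1/3) + 28*6^(1/3)/(225 + sqrt(182337))^(1/3))/15) - 10*x^3/9 + 9*x^2 - 212*x/5


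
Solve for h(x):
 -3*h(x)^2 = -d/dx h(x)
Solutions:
 h(x) = -1/(C1 + 3*x)


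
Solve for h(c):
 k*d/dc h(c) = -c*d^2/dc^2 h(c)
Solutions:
 h(c) = C1 + c^(1 - re(k))*(C2*sin(log(c)*Abs(im(k))) + C3*cos(log(c)*im(k)))


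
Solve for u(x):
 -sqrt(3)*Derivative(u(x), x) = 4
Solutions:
 u(x) = C1 - 4*sqrt(3)*x/3


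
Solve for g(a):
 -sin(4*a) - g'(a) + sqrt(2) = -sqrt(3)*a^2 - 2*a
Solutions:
 g(a) = C1 + sqrt(3)*a^3/3 + a^2 + sqrt(2)*a + cos(4*a)/4


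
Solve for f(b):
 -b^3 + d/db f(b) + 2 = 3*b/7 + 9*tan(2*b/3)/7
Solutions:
 f(b) = C1 + b^4/4 + 3*b^2/14 - 2*b - 27*log(cos(2*b/3))/14


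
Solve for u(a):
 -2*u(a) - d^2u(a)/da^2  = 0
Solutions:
 u(a) = C1*sin(sqrt(2)*a) + C2*cos(sqrt(2)*a)


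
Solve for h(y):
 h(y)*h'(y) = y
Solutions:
 h(y) = -sqrt(C1 + y^2)
 h(y) = sqrt(C1 + y^2)


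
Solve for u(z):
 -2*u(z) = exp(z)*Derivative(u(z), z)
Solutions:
 u(z) = C1*exp(2*exp(-z))


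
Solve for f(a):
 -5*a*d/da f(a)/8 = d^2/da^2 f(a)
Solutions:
 f(a) = C1 + C2*erf(sqrt(5)*a/4)


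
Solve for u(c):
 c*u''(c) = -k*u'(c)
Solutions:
 u(c) = C1 + c^(1 - re(k))*(C2*sin(log(c)*Abs(im(k))) + C3*cos(log(c)*im(k)))


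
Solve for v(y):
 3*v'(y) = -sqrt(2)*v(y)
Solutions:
 v(y) = C1*exp(-sqrt(2)*y/3)


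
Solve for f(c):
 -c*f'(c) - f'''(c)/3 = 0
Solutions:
 f(c) = C1 + Integral(C2*airyai(-3^(1/3)*c) + C3*airybi(-3^(1/3)*c), c)


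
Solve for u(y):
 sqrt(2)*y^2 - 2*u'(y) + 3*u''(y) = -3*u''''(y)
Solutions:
 u(y) = C1 + C2*exp(3^(1/3)*y*(-(3 + 2*sqrt(3))^(1/3) + 3^(1/3)/(3 + 2*sqrt(3))^(1/3))/6)*sin(3^(1/6)*y*(3/(3 + 2*sqrt(3))^(1/3) + 3^(2/3)*(3 + 2*sqrt(3))^(1/3))/6) + C3*exp(3^(1/3)*y*(-(3 + 2*sqrt(3))^(1/3) + 3^(1/3)/(3 + 2*sqrt(3))^(1/3))/6)*cos(3^(1/6)*y*(3/(3 + 2*sqrt(3))^(1/3) + 3^(2/3)*(3 + 2*sqrt(3))^(1/3))/6) + C4*exp(-3^(1/3)*y*(-(3 + 2*sqrt(3))^(1/3) + 3^(1/3)/(3 + 2*sqrt(3))^(1/3))/3) + sqrt(2)*y^3/6 + 3*sqrt(2)*y^2/4 + 9*sqrt(2)*y/4


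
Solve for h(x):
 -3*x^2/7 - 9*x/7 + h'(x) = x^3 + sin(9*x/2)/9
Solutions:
 h(x) = C1 + x^4/4 + x^3/7 + 9*x^2/14 - 2*cos(9*x/2)/81


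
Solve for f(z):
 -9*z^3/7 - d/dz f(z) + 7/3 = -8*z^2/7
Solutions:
 f(z) = C1 - 9*z^4/28 + 8*z^3/21 + 7*z/3


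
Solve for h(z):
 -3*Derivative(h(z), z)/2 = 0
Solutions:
 h(z) = C1


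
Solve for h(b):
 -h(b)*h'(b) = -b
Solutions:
 h(b) = -sqrt(C1 + b^2)
 h(b) = sqrt(C1 + b^2)


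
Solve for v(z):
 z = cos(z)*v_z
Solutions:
 v(z) = C1 + Integral(z/cos(z), z)


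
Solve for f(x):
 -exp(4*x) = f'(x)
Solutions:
 f(x) = C1 - exp(4*x)/4


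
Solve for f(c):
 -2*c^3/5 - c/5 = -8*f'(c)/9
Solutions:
 f(c) = C1 + 9*c^4/80 + 9*c^2/80


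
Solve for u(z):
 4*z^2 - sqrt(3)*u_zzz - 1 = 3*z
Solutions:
 u(z) = C1 + C2*z + C3*z^2 + sqrt(3)*z^5/45 - sqrt(3)*z^4/24 - sqrt(3)*z^3/18


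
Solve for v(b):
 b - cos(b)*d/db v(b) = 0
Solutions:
 v(b) = C1 + Integral(b/cos(b), b)


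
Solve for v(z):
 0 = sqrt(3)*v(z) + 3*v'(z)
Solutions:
 v(z) = C1*exp(-sqrt(3)*z/3)


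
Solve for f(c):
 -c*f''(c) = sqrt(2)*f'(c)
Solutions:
 f(c) = C1 + C2*c^(1 - sqrt(2))


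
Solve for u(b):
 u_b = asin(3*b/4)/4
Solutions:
 u(b) = C1 + b*asin(3*b/4)/4 + sqrt(16 - 9*b^2)/12


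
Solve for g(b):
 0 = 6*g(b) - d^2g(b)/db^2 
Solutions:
 g(b) = C1*exp(-sqrt(6)*b) + C2*exp(sqrt(6)*b)


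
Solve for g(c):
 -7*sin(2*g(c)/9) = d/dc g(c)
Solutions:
 7*c + 9*log(cos(2*g(c)/9) - 1)/4 - 9*log(cos(2*g(c)/9) + 1)/4 = C1


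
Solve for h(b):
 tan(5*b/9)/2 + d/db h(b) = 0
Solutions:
 h(b) = C1 + 9*log(cos(5*b/9))/10


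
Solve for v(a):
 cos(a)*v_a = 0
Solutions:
 v(a) = C1


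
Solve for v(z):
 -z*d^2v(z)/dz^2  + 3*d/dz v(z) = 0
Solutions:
 v(z) = C1 + C2*z^4


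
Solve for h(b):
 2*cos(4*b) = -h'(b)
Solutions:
 h(b) = C1 - sin(4*b)/2


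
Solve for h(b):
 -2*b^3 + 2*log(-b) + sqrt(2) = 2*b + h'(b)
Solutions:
 h(b) = C1 - b^4/2 - b^2 + 2*b*log(-b) + b*(-2 + sqrt(2))


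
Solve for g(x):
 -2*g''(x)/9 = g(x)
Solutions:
 g(x) = C1*sin(3*sqrt(2)*x/2) + C2*cos(3*sqrt(2)*x/2)


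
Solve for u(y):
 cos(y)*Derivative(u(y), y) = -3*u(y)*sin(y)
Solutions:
 u(y) = C1*cos(y)^3


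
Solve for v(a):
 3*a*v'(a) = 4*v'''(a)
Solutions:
 v(a) = C1 + Integral(C2*airyai(6^(1/3)*a/2) + C3*airybi(6^(1/3)*a/2), a)


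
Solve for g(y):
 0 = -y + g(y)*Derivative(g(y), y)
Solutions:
 g(y) = -sqrt(C1 + y^2)
 g(y) = sqrt(C1 + y^2)


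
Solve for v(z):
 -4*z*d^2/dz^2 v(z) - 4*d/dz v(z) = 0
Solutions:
 v(z) = C1 + C2*log(z)


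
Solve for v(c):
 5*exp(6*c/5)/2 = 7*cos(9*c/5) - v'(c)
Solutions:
 v(c) = C1 - 25*exp(6*c/5)/12 + 35*sin(9*c/5)/9


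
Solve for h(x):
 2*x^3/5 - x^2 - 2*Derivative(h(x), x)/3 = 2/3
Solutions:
 h(x) = C1 + 3*x^4/20 - x^3/2 - x


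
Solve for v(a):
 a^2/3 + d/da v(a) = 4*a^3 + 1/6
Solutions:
 v(a) = C1 + a^4 - a^3/9 + a/6


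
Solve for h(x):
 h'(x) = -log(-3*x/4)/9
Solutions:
 h(x) = C1 - x*log(-x)/9 + x*(-log(3) + 1 + 2*log(2))/9


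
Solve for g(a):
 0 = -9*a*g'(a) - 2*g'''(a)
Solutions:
 g(a) = C1 + Integral(C2*airyai(-6^(2/3)*a/2) + C3*airybi(-6^(2/3)*a/2), a)


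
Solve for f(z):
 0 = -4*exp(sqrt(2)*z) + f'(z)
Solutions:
 f(z) = C1 + 2*sqrt(2)*exp(sqrt(2)*z)


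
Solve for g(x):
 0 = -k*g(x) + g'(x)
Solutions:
 g(x) = C1*exp(k*x)


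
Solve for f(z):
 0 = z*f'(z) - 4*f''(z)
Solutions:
 f(z) = C1 + C2*erfi(sqrt(2)*z/4)


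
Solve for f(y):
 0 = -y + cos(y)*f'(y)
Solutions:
 f(y) = C1 + Integral(y/cos(y), y)


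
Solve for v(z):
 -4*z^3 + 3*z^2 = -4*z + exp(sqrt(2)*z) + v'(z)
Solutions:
 v(z) = C1 - z^4 + z^3 + 2*z^2 - sqrt(2)*exp(sqrt(2)*z)/2


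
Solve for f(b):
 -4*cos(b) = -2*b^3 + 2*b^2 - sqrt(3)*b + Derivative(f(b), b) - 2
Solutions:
 f(b) = C1 + b^4/2 - 2*b^3/3 + sqrt(3)*b^2/2 + 2*b - 4*sin(b)


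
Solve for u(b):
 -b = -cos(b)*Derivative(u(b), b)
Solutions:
 u(b) = C1 + Integral(b/cos(b), b)


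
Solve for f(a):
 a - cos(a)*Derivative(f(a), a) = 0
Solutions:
 f(a) = C1 + Integral(a/cos(a), a)


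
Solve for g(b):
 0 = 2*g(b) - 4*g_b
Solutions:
 g(b) = C1*exp(b/2)


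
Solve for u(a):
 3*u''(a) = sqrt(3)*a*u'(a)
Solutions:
 u(a) = C1 + C2*erfi(sqrt(2)*3^(3/4)*a/6)


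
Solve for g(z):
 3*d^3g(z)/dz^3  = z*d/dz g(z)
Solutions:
 g(z) = C1 + Integral(C2*airyai(3^(2/3)*z/3) + C3*airybi(3^(2/3)*z/3), z)


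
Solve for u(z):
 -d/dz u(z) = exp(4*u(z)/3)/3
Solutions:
 u(z) = 3*log(-(1/(C1 + 4*z))^(1/4)) + 3*log(3)/2
 u(z) = 3*log(1/(C1 + 4*z))/4 + 3*log(3)/2
 u(z) = 3*log(-I*(1/(C1 + 4*z))^(1/4)) + 3*log(3)/2
 u(z) = 3*log(I*(1/(C1 + 4*z))^(1/4)) + 3*log(3)/2


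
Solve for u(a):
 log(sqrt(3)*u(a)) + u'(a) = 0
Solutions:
 2*Integral(1/(2*log(_y) + log(3)), (_y, u(a))) = C1 - a


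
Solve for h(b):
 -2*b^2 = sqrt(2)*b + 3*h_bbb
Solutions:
 h(b) = C1 + C2*b + C3*b^2 - b^5/90 - sqrt(2)*b^4/72


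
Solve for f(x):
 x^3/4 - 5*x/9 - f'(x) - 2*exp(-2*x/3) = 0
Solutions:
 f(x) = C1 + x^4/16 - 5*x^2/18 + 3*exp(-2*x/3)


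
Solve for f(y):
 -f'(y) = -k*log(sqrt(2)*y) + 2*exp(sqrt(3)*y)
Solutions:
 f(y) = C1 + k*y*log(y) + k*y*(-1 + log(2)/2) - 2*sqrt(3)*exp(sqrt(3)*y)/3


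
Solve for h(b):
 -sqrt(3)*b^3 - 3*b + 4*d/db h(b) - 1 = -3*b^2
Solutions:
 h(b) = C1 + sqrt(3)*b^4/16 - b^3/4 + 3*b^2/8 + b/4


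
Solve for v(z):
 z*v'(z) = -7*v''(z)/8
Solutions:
 v(z) = C1 + C2*erf(2*sqrt(7)*z/7)


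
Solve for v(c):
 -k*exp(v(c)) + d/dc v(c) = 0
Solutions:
 v(c) = log(-1/(C1 + c*k))


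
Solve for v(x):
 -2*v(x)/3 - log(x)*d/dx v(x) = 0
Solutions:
 v(x) = C1*exp(-2*li(x)/3)


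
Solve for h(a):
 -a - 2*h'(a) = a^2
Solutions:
 h(a) = C1 - a^3/6 - a^2/4


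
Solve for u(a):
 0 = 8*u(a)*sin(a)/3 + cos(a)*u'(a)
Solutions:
 u(a) = C1*cos(a)^(8/3)


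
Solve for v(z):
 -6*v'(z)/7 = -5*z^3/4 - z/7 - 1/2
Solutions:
 v(z) = C1 + 35*z^4/96 + z^2/12 + 7*z/12


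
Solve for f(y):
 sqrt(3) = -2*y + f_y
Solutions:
 f(y) = C1 + y^2 + sqrt(3)*y


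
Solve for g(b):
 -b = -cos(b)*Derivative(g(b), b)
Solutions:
 g(b) = C1 + Integral(b/cos(b), b)


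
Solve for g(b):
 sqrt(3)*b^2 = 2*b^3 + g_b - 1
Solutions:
 g(b) = C1 - b^4/2 + sqrt(3)*b^3/3 + b


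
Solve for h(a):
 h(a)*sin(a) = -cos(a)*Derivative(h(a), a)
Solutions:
 h(a) = C1*cos(a)


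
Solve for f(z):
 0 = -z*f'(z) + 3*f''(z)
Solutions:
 f(z) = C1 + C2*erfi(sqrt(6)*z/6)


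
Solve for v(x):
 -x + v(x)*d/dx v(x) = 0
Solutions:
 v(x) = -sqrt(C1 + x^2)
 v(x) = sqrt(C1 + x^2)


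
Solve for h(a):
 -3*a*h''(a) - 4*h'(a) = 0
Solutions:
 h(a) = C1 + C2/a^(1/3)


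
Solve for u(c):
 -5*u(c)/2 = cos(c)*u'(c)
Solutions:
 u(c) = C1*(sin(c) - 1)^(5/4)/(sin(c) + 1)^(5/4)


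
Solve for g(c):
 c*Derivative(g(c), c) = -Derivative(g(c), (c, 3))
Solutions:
 g(c) = C1 + Integral(C2*airyai(-c) + C3*airybi(-c), c)


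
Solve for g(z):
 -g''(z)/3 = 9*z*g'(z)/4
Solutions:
 g(z) = C1 + C2*erf(3*sqrt(6)*z/4)


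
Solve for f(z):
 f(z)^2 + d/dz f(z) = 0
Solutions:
 f(z) = 1/(C1 + z)


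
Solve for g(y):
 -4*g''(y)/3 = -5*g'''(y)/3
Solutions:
 g(y) = C1 + C2*y + C3*exp(4*y/5)


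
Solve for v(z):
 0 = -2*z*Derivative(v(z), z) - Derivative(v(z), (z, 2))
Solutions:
 v(z) = C1 + C2*erf(z)


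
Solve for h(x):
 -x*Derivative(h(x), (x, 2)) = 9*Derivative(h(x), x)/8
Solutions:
 h(x) = C1 + C2/x^(1/8)


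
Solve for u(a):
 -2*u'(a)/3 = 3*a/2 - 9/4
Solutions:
 u(a) = C1 - 9*a^2/8 + 27*a/8


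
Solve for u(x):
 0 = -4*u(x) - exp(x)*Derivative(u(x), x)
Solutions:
 u(x) = C1*exp(4*exp(-x))


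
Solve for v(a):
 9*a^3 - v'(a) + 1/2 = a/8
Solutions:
 v(a) = C1 + 9*a^4/4 - a^2/16 + a/2


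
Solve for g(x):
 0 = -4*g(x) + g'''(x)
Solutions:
 g(x) = C3*exp(2^(2/3)*x) + (C1*sin(2^(2/3)*sqrt(3)*x/2) + C2*cos(2^(2/3)*sqrt(3)*x/2))*exp(-2^(2/3)*x/2)


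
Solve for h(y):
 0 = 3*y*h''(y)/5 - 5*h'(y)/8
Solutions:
 h(y) = C1 + C2*y^(49/24)


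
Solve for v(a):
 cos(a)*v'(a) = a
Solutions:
 v(a) = C1 + Integral(a/cos(a), a)


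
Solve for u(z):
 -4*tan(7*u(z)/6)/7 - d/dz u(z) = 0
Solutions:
 u(z) = -6*asin(C1*exp(-2*z/3))/7 + 6*pi/7
 u(z) = 6*asin(C1*exp(-2*z/3))/7


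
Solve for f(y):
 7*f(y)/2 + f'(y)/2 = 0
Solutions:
 f(y) = C1*exp(-7*y)


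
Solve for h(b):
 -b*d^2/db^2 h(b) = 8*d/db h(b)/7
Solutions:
 h(b) = C1 + C2/b^(1/7)


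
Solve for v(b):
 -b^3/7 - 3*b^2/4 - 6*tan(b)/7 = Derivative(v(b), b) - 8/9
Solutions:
 v(b) = C1 - b^4/28 - b^3/4 + 8*b/9 + 6*log(cos(b))/7


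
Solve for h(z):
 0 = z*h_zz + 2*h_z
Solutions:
 h(z) = C1 + C2/z


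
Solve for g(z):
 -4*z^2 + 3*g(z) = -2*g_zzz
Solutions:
 g(z) = C3*exp(-2^(2/3)*3^(1/3)*z/2) + 4*z^2/3 + (C1*sin(2^(2/3)*3^(5/6)*z/4) + C2*cos(2^(2/3)*3^(5/6)*z/4))*exp(2^(2/3)*3^(1/3)*z/4)


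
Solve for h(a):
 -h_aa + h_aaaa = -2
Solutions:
 h(a) = C1 + C2*a + C3*exp(-a) + C4*exp(a) + a^2


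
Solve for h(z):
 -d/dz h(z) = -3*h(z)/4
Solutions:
 h(z) = C1*exp(3*z/4)


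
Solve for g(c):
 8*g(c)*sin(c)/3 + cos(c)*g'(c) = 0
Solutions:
 g(c) = C1*cos(c)^(8/3)


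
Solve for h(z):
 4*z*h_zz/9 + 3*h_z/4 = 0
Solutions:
 h(z) = C1 + C2/z^(11/16)


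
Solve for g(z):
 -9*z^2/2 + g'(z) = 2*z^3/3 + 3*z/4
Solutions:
 g(z) = C1 + z^4/6 + 3*z^3/2 + 3*z^2/8


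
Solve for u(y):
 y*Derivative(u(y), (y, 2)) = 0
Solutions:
 u(y) = C1 + C2*y


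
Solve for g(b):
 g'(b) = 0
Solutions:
 g(b) = C1


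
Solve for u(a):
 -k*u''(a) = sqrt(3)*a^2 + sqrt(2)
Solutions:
 u(a) = C1 + C2*a - sqrt(3)*a^4/(12*k) - sqrt(2)*a^2/(2*k)


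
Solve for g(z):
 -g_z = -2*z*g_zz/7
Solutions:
 g(z) = C1 + C2*z^(9/2)


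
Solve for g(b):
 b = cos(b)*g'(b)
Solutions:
 g(b) = C1 + Integral(b/cos(b), b)


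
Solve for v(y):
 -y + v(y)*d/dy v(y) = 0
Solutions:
 v(y) = -sqrt(C1 + y^2)
 v(y) = sqrt(C1 + y^2)


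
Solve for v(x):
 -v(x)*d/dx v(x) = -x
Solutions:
 v(x) = -sqrt(C1 + x^2)
 v(x) = sqrt(C1 + x^2)


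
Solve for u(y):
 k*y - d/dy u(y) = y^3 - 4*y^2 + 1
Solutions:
 u(y) = C1 + k*y^2/2 - y^4/4 + 4*y^3/3 - y


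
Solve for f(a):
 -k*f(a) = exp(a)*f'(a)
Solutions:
 f(a) = C1*exp(k*exp(-a))


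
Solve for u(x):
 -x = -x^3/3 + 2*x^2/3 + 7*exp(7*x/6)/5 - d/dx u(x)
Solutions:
 u(x) = C1 - x^4/12 + 2*x^3/9 + x^2/2 + 6*exp(7*x/6)/5


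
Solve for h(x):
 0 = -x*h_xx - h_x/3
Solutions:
 h(x) = C1 + C2*x^(2/3)


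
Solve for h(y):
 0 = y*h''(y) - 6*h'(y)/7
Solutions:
 h(y) = C1 + C2*y^(13/7)


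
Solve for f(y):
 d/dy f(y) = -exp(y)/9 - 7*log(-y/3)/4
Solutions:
 f(y) = C1 - 7*y*log(-y)/4 + 7*y*(1 + log(3))/4 - exp(y)/9


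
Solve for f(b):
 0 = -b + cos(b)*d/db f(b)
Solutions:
 f(b) = C1 + Integral(b/cos(b), b)


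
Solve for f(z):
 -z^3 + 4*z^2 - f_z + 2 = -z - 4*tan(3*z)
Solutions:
 f(z) = C1 - z^4/4 + 4*z^3/3 + z^2/2 + 2*z - 4*log(cos(3*z))/3


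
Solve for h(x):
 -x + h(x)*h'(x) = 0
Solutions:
 h(x) = -sqrt(C1 + x^2)
 h(x) = sqrt(C1 + x^2)


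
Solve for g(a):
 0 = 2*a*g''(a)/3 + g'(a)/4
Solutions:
 g(a) = C1 + C2*a^(5/8)


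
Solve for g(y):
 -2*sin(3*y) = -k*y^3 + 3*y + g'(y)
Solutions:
 g(y) = C1 + k*y^4/4 - 3*y^2/2 + 2*cos(3*y)/3


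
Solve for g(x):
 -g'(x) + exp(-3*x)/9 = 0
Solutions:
 g(x) = C1 - exp(-3*x)/27


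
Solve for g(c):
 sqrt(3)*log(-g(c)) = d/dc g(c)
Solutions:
 -li(-g(c)) = C1 + sqrt(3)*c


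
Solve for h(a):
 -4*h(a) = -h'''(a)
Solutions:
 h(a) = C3*exp(2^(2/3)*a) + (C1*sin(2^(2/3)*sqrt(3)*a/2) + C2*cos(2^(2/3)*sqrt(3)*a/2))*exp(-2^(2/3)*a/2)


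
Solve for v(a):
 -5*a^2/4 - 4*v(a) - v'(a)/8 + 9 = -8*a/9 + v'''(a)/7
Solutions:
 v(a) = C1*exp(-21^(1/3)*a*(-8*(18 + sqrt(331818)/32)^(1/3) + 21^(1/3)/(18 + sqrt(331818)/32)^(1/3))/48)*sin(sqrt(3)*a*(21/(378 + 21*sqrt(331818)/32)^(1/3) + 8*(378 + 21*sqrt(331818)/32)^(1/3))/48) + C2*exp(-21^(1/3)*a*(-8*(18 + sqrt(331818)/32)^(1/3) + 21^(1/3)/(18 + sqrt(331818)/32)^(1/3))/48)*cos(sqrt(3)*a*(21/(378 + 21*sqrt(331818)/32)^(1/3) + 8*(378 + 21*sqrt(331818)/32)^(1/3))/48) + C3*exp(21^(1/3)*a*(-8*(18 + sqrt(331818)/32)^(1/3) + 21^(1/3)/(18 + sqrt(331818)/32)^(1/3))/24) - 5*a^2/16 + 557*a/2304 + 165331/73728


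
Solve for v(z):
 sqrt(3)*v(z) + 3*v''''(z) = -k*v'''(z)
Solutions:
 v(z) = C1*exp(z*(-k - sqrt(k^2 + 6*2^(2/3)*3^(1/6)*(k^2 + sqrt(k^4 - 256*sqrt(3)))^(1/3) + 48*6^(1/3)/(k^2 + sqrt(k^4 - 256*sqrt(3)))^(1/3)) + sqrt(2)*sqrt(k^3/sqrt(k^2 + 6*2^(2/3)*3^(1/6)*(k^2 + sqrt(k^4 - 256*sqrt(3)))^(1/3) + 48*6^(1/3)/(k^2 + sqrt(k^4 - 256*sqrt(3)))^(1/3)) + k^2 - 3*2^(2/3)*3^(1/6)*(k^2 + sqrt(k^4 - 256*sqrt(3)))^(1/3) - 24*6^(1/3)/(k^2 + sqrt(k^4 - 256*sqrt(3)))^(1/3)))/12) + C2*exp(z*(-k + sqrt(k^2 + 6*2^(2/3)*3^(1/6)*(k^2 + sqrt(k^4 - 256*sqrt(3)))^(1/3) + 48*6^(1/3)/(k^2 + sqrt(k^4 - 256*sqrt(3)))^(1/3)) - sqrt(2)*sqrt(-k^3/sqrt(k^2 + 6*2^(2/3)*3^(1/6)*(k^2 + sqrt(k^4 - 256*sqrt(3)))^(1/3) + 48*6^(1/3)/(k^2 + sqrt(k^4 - 256*sqrt(3)))^(1/3)) + k^2 - 3*2^(2/3)*3^(1/6)*(k^2 + sqrt(k^4 - 256*sqrt(3)))^(1/3) - 24*6^(1/3)/(k^2 + sqrt(k^4 - 256*sqrt(3)))^(1/3)))/12) + C3*exp(z*(-k + sqrt(k^2 + 6*2^(2/3)*3^(1/6)*(k^2 + sqrt(k^4 - 256*sqrt(3)))^(1/3) + 48*6^(1/3)/(k^2 + sqrt(k^4 - 256*sqrt(3)))^(1/3)) + sqrt(2)*sqrt(-k^3/sqrt(k^2 + 6*2^(2/3)*3^(1/6)*(k^2 + sqrt(k^4 - 256*sqrt(3)))^(1/3) + 48*6^(1/3)/(k^2 + sqrt(k^4 - 256*sqrt(3)))^(1/3)) + k^2 - 3*2^(2/3)*3^(1/6)*(k^2 + sqrt(k^4 - 256*sqrt(3)))^(1/3) - 24*6^(1/3)/(k^2 + sqrt(k^4 - 256*sqrt(3)))^(1/3)))/12) + C4*exp(-z*(k + sqrt(k^2 + 6*2^(2/3)*3^(1/6)*(k^2 + sqrt(k^4 - 256*sqrt(3)))^(1/3) + 48*6^(1/3)/(k^2 + sqrt(k^4 - 256*sqrt(3)))^(1/3)) + sqrt(2)*sqrt(k^3/sqrt(k^2 + 6*2^(2/3)*3^(1/6)*(k^2 + sqrt(k^4 - 256*sqrt(3)))^(1/3) + 48*6^(1/3)/(k^2 + sqrt(k^4 - 256*sqrt(3)))^(1/3)) + k^2 - 3*2^(2/3)*3^(1/6)*(k^2 + sqrt(k^4 - 256*sqrt(3)))^(1/3) - 24*6^(1/3)/(k^2 + sqrt(k^4 - 256*sqrt(3)))^(1/3)))/12)


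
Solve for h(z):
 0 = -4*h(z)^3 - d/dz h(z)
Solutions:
 h(z) = -sqrt(2)*sqrt(-1/(C1 - 4*z))/2
 h(z) = sqrt(2)*sqrt(-1/(C1 - 4*z))/2


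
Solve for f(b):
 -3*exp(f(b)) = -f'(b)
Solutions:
 f(b) = log(-1/(C1 + 3*b))


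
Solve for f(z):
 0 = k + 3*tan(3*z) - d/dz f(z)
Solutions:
 f(z) = C1 + k*z - log(cos(3*z))


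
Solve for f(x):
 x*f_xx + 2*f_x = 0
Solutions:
 f(x) = C1 + C2/x


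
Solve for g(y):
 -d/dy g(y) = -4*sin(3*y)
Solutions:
 g(y) = C1 - 4*cos(3*y)/3


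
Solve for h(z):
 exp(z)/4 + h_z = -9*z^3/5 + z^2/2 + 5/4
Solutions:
 h(z) = C1 - 9*z^4/20 + z^3/6 + 5*z/4 - exp(z)/4


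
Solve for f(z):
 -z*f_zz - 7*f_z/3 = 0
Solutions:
 f(z) = C1 + C2/z^(4/3)


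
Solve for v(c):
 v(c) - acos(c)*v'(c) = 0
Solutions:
 v(c) = C1*exp(Integral(1/acos(c), c))


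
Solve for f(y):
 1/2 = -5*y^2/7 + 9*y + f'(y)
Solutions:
 f(y) = C1 + 5*y^3/21 - 9*y^2/2 + y/2


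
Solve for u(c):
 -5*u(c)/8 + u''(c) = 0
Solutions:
 u(c) = C1*exp(-sqrt(10)*c/4) + C2*exp(sqrt(10)*c/4)


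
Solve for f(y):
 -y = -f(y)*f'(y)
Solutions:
 f(y) = -sqrt(C1 + y^2)
 f(y) = sqrt(C1 + y^2)


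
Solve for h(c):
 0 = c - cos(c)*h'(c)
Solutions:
 h(c) = C1 + Integral(c/cos(c), c)


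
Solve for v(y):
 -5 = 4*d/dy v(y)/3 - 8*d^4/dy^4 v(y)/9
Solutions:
 v(y) = C1 + C4*exp(2^(2/3)*3^(1/3)*y/2) - 15*y/4 + (C2*sin(2^(2/3)*3^(5/6)*y/4) + C3*cos(2^(2/3)*3^(5/6)*y/4))*exp(-2^(2/3)*3^(1/3)*y/4)


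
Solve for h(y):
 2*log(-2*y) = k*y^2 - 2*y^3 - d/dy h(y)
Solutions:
 h(y) = C1 + k*y^3/3 - y^4/2 - 2*y*log(-y) + 2*y*(1 - log(2))


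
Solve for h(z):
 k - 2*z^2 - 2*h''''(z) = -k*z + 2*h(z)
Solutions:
 h(z) = k*z/2 + k/2 - z^2 + (C1*sin(sqrt(2)*z/2) + C2*cos(sqrt(2)*z/2))*exp(-sqrt(2)*z/2) + (C3*sin(sqrt(2)*z/2) + C4*cos(sqrt(2)*z/2))*exp(sqrt(2)*z/2)


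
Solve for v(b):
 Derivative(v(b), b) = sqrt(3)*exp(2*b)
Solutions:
 v(b) = C1 + sqrt(3)*exp(2*b)/2


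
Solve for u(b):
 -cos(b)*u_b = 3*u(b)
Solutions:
 u(b) = C1*(sin(b) - 1)^(3/2)/(sin(b) + 1)^(3/2)


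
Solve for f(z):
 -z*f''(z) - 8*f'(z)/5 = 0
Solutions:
 f(z) = C1 + C2/z^(3/5)


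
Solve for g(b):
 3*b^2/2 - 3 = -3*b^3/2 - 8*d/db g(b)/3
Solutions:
 g(b) = C1 - 9*b^4/64 - 3*b^3/16 + 9*b/8


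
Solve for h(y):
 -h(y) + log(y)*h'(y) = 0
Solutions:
 h(y) = C1*exp(li(y))


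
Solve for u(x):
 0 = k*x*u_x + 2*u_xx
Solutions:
 u(x) = Piecewise((-sqrt(pi)*C1*erf(sqrt(k)*x/2)/sqrt(k) - C2, (k > 0) | (k < 0)), (-C1*x - C2, True))


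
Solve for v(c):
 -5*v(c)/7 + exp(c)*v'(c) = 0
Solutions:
 v(c) = C1*exp(-5*exp(-c)/7)


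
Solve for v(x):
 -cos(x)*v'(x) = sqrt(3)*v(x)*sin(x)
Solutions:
 v(x) = C1*cos(x)^(sqrt(3))


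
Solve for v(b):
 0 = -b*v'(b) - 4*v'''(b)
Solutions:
 v(b) = C1 + Integral(C2*airyai(-2^(1/3)*b/2) + C3*airybi(-2^(1/3)*b/2), b)


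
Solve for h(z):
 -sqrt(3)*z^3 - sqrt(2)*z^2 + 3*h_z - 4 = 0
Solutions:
 h(z) = C1 + sqrt(3)*z^4/12 + sqrt(2)*z^3/9 + 4*z/3


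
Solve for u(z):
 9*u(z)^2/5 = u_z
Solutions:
 u(z) = -5/(C1 + 9*z)


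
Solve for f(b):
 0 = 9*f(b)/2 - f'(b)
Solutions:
 f(b) = C1*exp(9*b/2)


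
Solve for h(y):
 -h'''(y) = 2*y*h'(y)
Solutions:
 h(y) = C1 + Integral(C2*airyai(-2^(1/3)*y) + C3*airybi(-2^(1/3)*y), y)


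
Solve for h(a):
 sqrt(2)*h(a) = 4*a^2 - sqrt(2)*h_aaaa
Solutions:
 h(a) = 2*sqrt(2)*a^2 + (C1*sin(sqrt(2)*a/2) + C2*cos(sqrt(2)*a/2))*exp(-sqrt(2)*a/2) + (C3*sin(sqrt(2)*a/2) + C4*cos(sqrt(2)*a/2))*exp(sqrt(2)*a/2)


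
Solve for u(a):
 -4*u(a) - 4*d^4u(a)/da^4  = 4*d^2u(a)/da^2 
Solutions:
 u(a) = (C1*sin(sqrt(3)*a/2) + C2*cos(sqrt(3)*a/2))*exp(-a/2) + (C3*sin(sqrt(3)*a/2) + C4*cos(sqrt(3)*a/2))*exp(a/2)


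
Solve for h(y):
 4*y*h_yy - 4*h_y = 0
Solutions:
 h(y) = C1 + C2*y^2


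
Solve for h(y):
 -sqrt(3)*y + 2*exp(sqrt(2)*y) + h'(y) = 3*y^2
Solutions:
 h(y) = C1 + y^3 + sqrt(3)*y^2/2 - sqrt(2)*exp(sqrt(2)*y)


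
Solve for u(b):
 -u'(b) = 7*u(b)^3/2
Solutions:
 u(b) = -sqrt(-1/(C1 - 7*b))
 u(b) = sqrt(-1/(C1 - 7*b))


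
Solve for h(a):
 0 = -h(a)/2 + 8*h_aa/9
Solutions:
 h(a) = C1*exp(-3*a/4) + C2*exp(3*a/4)


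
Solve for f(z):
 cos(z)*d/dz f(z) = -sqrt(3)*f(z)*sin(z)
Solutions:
 f(z) = C1*cos(z)^(sqrt(3))


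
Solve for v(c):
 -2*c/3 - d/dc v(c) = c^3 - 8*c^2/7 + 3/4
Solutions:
 v(c) = C1 - c^4/4 + 8*c^3/21 - c^2/3 - 3*c/4


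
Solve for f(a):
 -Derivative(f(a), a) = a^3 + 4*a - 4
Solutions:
 f(a) = C1 - a^4/4 - 2*a^2 + 4*a


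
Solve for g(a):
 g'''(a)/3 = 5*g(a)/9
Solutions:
 g(a) = C3*exp(3^(2/3)*5^(1/3)*a/3) + (C1*sin(3^(1/6)*5^(1/3)*a/2) + C2*cos(3^(1/6)*5^(1/3)*a/2))*exp(-3^(2/3)*5^(1/3)*a/6)


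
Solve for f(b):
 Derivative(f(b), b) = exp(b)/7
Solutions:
 f(b) = C1 + exp(b)/7


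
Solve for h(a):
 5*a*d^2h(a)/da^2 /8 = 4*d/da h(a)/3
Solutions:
 h(a) = C1 + C2*a^(47/15)


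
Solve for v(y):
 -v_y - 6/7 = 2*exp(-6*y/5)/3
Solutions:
 v(y) = C1 - 6*y/7 + 5*exp(-6*y/5)/9


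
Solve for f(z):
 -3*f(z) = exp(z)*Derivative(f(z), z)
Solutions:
 f(z) = C1*exp(3*exp(-z))


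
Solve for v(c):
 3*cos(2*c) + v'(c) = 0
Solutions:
 v(c) = C1 - 3*sin(2*c)/2


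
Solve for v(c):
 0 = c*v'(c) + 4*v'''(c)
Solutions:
 v(c) = C1 + Integral(C2*airyai(-2^(1/3)*c/2) + C3*airybi(-2^(1/3)*c/2), c)


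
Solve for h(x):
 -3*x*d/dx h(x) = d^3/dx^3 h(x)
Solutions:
 h(x) = C1 + Integral(C2*airyai(-3^(1/3)*x) + C3*airybi(-3^(1/3)*x), x)


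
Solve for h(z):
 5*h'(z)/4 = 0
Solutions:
 h(z) = C1


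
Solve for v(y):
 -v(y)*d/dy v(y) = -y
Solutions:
 v(y) = -sqrt(C1 + y^2)
 v(y) = sqrt(C1 + y^2)


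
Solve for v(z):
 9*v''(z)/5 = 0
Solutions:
 v(z) = C1 + C2*z


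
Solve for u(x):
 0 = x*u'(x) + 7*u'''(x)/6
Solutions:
 u(x) = C1 + Integral(C2*airyai(-6^(1/3)*7^(2/3)*x/7) + C3*airybi(-6^(1/3)*7^(2/3)*x/7), x)


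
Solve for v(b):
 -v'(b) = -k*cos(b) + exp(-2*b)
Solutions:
 v(b) = C1 + k*sin(b) + exp(-2*b)/2


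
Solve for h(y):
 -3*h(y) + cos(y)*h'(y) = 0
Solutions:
 h(y) = C1*(sin(y) + 1)^(3/2)/(sin(y) - 1)^(3/2)


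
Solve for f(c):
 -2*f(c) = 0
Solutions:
 f(c) = 0


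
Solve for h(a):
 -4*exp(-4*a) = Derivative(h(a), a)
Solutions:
 h(a) = C1 + exp(-4*a)


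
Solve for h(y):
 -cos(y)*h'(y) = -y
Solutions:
 h(y) = C1 + Integral(y/cos(y), y)


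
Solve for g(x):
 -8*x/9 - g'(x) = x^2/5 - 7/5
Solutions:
 g(x) = C1 - x^3/15 - 4*x^2/9 + 7*x/5


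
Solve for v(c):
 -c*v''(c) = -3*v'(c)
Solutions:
 v(c) = C1 + C2*c^4


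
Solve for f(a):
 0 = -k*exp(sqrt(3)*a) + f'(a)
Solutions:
 f(a) = C1 + sqrt(3)*k*exp(sqrt(3)*a)/3


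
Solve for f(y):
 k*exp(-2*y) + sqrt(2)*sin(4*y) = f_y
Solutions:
 f(y) = C1 - k*exp(-2*y)/2 - sqrt(2)*cos(4*y)/4


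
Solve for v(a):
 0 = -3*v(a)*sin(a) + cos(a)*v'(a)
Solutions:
 v(a) = C1/cos(a)^3


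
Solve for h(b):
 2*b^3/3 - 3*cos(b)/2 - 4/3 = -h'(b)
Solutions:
 h(b) = C1 - b^4/6 + 4*b/3 + 3*sin(b)/2


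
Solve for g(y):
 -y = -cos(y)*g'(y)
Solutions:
 g(y) = C1 + Integral(y/cos(y), y)


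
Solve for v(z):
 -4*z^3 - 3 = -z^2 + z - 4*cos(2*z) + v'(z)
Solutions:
 v(z) = C1 - z^4 + z^3/3 - z^2/2 - 3*z + 2*sin(2*z)


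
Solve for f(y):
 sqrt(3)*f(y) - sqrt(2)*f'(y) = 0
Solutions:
 f(y) = C1*exp(sqrt(6)*y/2)


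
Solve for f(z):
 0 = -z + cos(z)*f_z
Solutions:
 f(z) = C1 + Integral(z/cos(z), z)


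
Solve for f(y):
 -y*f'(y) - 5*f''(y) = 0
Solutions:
 f(y) = C1 + C2*erf(sqrt(10)*y/10)


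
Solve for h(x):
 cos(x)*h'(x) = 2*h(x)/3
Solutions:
 h(x) = C1*(sin(x) + 1)^(1/3)/(sin(x) - 1)^(1/3)


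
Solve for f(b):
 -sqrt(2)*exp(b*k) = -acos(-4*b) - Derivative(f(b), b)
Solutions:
 f(b) = C1 - b*acos(-4*b) - sqrt(1 - 16*b^2)/4 + sqrt(2)*Piecewise((exp(b*k)/k, Ne(k, 0)), (b, True))


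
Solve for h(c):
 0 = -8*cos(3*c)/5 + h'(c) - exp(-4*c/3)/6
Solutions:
 h(c) = C1 + 8*sin(3*c)/15 - exp(-4*c/3)/8


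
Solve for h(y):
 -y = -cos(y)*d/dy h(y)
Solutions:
 h(y) = C1 + Integral(y/cos(y), y)


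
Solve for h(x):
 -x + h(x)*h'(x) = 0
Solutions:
 h(x) = -sqrt(C1 + x^2)
 h(x) = sqrt(C1 + x^2)


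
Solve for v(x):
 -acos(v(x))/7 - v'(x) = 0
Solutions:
 Integral(1/acos(_y), (_y, v(x))) = C1 - x/7


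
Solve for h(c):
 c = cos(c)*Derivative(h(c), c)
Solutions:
 h(c) = C1 + Integral(c/cos(c), c)


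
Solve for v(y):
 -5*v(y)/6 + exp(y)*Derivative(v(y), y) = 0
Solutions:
 v(y) = C1*exp(-5*exp(-y)/6)


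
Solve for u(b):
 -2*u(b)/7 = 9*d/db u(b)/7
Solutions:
 u(b) = C1*exp(-2*b/9)


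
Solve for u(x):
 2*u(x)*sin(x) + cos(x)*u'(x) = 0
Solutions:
 u(x) = C1*cos(x)^2


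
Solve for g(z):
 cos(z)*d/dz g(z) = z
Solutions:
 g(z) = C1 + Integral(z/cos(z), z)


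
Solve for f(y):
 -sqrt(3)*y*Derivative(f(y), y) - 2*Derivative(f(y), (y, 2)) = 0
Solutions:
 f(y) = C1 + C2*erf(3^(1/4)*y/2)


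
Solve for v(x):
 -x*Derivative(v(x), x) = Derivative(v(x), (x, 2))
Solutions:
 v(x) = C1 + C2*erf(sqrt(2)*x/2)


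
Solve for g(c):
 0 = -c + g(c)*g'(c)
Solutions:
 g(c) = -sqrt(C1 + c^2)
 g(c) = sqrt(C1 + c^2)


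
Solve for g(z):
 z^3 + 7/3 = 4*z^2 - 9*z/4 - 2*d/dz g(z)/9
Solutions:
 g(z) = C1 - 9*z^4/8 + 6*z^3 - 81*z^2/16 - 21*z/2


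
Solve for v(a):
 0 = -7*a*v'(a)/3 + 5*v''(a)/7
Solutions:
 v(a) = C1 + C2*erfi(7*sqrt(30)*a/30)


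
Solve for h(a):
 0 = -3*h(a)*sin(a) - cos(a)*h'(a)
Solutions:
 h(a) = C1*cos(a)^3


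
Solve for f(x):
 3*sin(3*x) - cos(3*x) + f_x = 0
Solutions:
 f(x) = C1 + sin(3*x)/3 + cos(3*x)


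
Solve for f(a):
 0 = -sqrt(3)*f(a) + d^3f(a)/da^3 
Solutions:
 f(a) = C3*exp(3^(1/6)*a) + (C1*sin(3^(2/3)*a/2) + C2*cos(3^(2/3)*a/2))*exp(-3^(1/6)*a/2)


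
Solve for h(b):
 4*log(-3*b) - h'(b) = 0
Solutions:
 h(b) = C1 + 4*b*log(-b) + 4*b*(-1 + log(3))


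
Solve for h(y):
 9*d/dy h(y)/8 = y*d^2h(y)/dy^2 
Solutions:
 h(y) = C1 + C2*y^(17/8)


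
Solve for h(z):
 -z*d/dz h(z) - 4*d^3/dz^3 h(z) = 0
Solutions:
 h(z) = C1 + Integral(C2*airyai(-2^(1/3)*z/2) + C3*airybi(-2^(1/3)*z/2), z)


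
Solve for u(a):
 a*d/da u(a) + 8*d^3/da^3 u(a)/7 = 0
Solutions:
 u(a) = C1 + Integral(C2*airyai(-7^(1/3)*a/2) + C3*airybi(-7^(1/3)*a/2), a)


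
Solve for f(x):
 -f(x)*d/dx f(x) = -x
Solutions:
 f(x) = -sqrt(C1 + x^2)
 f(x) = sqrt(C1 + x^2)


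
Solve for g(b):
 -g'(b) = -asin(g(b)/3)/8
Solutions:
 Integral(1/asin(_y/3), (_y, g(b))) = C1 + b/8


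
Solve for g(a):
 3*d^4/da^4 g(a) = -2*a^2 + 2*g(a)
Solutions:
 g(a) = C1*exp(-2^(1/4)*3^(3/4)*a/3) + C2*exp(2^(1/4)*3^(3/4)*a/3) + C3*sin(2^(1/4)*3^(3/4)*a/3) + C4*cos(2^(1/4)*3^(3/4)*a/3) + a^2


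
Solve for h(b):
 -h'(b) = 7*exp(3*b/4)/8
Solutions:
 h(b) = C1 - 7*exp(3*b/4)/6


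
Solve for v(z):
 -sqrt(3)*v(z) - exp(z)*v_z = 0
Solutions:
 v(z) = C1*exp(sqrt(3)*exp(-z))


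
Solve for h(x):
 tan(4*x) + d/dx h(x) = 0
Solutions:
 h(x) = C1 + log(cos(4*x))/4


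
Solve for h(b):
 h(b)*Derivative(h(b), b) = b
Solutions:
 h(b) = -sqrt(C1 + b^2)
 h(b) = sqrt(C1 + b^2)


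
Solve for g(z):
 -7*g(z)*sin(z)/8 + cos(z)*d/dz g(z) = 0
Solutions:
 g(z) = C1/cos(z)^(7/8)


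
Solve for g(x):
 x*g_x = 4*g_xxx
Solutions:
 g(x) = C1 + Integral(C2*airyai(2^(1/3)*x/2) + C3*airybi(2^(1/3)*x/2), x)


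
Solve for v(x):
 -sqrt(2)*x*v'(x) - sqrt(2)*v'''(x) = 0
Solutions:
 v(x) = C1 + Integral(C2*airyai(-x) + C3*airybi(-x), x)


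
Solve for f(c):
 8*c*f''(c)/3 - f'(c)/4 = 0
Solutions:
 f(c) = C1 + C2*c^(35/32)


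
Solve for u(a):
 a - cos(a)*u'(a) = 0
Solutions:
 u(a) = C1 + Integral(a/cos(a), a)


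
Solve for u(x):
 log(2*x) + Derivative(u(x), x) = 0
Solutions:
 u(x) = C1 - x*log(x) - x*log(2) + x


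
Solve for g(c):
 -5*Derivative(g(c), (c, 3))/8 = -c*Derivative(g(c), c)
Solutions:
 g(c) = C1 + Integral(C2*airyai(2*5^(2/3)*c/5) + C3*airybi(2*5^(2/3)*c/5), c)


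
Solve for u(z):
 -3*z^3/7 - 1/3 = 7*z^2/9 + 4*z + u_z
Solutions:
 u(z) = C1 - 3*z^4/28 - 7*z^3/27 - 2*z^2 - z/3


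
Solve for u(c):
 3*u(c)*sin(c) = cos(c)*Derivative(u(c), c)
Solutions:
 u(c) = C1/cos(c)^3


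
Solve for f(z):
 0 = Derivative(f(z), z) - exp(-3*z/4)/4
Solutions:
 f(z) = C1 - exp(-3*z/4)/3


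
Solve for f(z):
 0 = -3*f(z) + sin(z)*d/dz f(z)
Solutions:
 f(z) = C1*(cos(z) - 1)^(3/2)/(cos(z) + 1)^(3/2)


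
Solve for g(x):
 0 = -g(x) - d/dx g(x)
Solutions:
 g(x) = C1*exp(-x)


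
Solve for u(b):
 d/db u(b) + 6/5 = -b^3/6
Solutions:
 u(b) = C1 - b^4/24 - 6*b/5


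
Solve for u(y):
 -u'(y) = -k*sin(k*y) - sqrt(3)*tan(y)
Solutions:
 u(y) = C1 + k*Piecewise((-cos(k*y)/k, Ne(k, 0)), (0, True)) - sqrt(3)*log(cos(y))


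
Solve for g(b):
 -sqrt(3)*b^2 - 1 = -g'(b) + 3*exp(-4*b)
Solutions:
 g(b) = C1 + sqrt(3)*b^3/3 + b - 3*exp(-4*b)/4


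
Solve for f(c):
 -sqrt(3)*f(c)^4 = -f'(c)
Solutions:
 f(c) = (-1/(C1 + 3*sqrt(3)*c))^(1/3)
 f(c) = (-1/(C1 + sqrt(3)*c))^(1/3)*(-3^(2/3) - 3*3^(1/6)*I)/6
 f(c) = (-1/(C1 + sqrt(3)*c))^(1/3)*(-3^(2/3) + 3*3^(1/6)*I)/6


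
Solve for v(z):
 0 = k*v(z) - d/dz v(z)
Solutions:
 v(z) = C1*exp(k*z)


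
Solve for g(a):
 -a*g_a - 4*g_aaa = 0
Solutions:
 g(a) = C1 + Integral(C2*airyai(-2^(1/3)*a/2) + C3*airybi(-2^(1/3)*a/2), a)


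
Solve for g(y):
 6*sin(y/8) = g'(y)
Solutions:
 g(y) = C1 - 48*cos(y/8)


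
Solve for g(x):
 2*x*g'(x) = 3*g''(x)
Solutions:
 g(x) = C1 + C2*erfi(sqrt(3)*x/3)


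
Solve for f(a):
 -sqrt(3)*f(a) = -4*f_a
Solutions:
 f(a) = C1*exp(sqrt(3)*a/4)


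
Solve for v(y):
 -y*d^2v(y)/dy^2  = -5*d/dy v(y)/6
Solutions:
 v(y) = C1 + C2*y^(11/6)


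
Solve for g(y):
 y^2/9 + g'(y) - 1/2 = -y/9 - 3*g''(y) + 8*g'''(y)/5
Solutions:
 g(y) = C1 + C2*exp(y*(15 - sqrt(385))/16) + C3*exp(y*(15 + sqrt(385))/16) - y^3/27 + 5*y^2/18 - 137*y/90


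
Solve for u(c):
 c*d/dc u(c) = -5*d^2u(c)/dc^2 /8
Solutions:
 u(c) = C1 + C2*erf(2*sqrt(5)*c/5)


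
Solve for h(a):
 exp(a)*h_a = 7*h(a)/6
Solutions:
 h(a) = C1*exp(-7*exp(-a)/6)


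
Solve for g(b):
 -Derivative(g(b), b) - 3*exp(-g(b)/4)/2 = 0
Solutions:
 g(b) = 4*log(C1 - 3*b/8)


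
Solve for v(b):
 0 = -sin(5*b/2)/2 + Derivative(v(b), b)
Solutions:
 v(b) = C1 - cos(5*b/2)/5


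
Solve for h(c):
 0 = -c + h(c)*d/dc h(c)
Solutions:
 h(c) = -sqrt(C1 + c^2)
 h(c) = sqrt(C1 + c^2)


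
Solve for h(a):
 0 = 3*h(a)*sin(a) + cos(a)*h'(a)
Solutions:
 h(a) = C1*cos(a)^3


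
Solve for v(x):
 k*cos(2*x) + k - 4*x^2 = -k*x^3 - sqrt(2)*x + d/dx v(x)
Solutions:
 v(x) = C1 + k*x^4/4 + k*(x + sin(x)*cos(x)) - 4*x^3/3 + sqrt(2)*x^2/2


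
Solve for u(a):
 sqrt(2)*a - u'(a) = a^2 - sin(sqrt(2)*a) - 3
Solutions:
 u(a) = C1 - a^3/3 + sqrt(2)*a^2/2 + 3*a - sqrt(2)*cos(sqrt(2)*a)/2


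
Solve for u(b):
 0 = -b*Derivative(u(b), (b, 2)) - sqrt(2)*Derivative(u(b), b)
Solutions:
 u(b) = C1 + C2*b^(1 - sqrt(2))


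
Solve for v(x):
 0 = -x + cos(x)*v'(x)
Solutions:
 v(x) = C1 + Integral(x/cos(x), x)


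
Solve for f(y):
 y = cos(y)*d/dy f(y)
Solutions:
 f(y) = C1 + Integral(y/cos(y), y)


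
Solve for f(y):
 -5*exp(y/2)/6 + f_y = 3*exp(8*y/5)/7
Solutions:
 f(y) = C1 + 15*exp(8*y/5)/56 + 5*exp(y/2)/3


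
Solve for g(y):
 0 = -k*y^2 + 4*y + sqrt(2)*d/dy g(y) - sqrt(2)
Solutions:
 g(y) = C1 + sqrt(2)*k*y^3/6 - sqrt(2)*y^2 + y


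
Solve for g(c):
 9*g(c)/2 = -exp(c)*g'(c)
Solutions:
 g(c) = C1*exp(9*exp(-c)/2)


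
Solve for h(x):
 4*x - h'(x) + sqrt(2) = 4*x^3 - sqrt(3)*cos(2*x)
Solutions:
 h(x) = C1 - x^4 + 2*x^2 + sqrt(2)*x + sqrt(3)*sin(2*x)/2


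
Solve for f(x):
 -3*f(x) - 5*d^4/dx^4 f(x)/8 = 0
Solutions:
 f(x) = (C1*sin(5^(3/4)*6^(1/4)*x/5) + C2*cos(5^(3/4)*6^(1/4)*x/5))*exp(-5^(3/4)*6^(1/4)*x/5) + (C3*sin(5^(3/4)*6^(1/4)*x/5) + C4*cos(5^(3/4)*6^(1/4)*x/5))*exp(5^(3/4)*6^(1/4)*x/5)


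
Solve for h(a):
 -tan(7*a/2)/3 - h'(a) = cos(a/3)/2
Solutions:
 h(a) = C1 + 2*log(cos(7*a/2))/21 - 3*sin(a/3)/2


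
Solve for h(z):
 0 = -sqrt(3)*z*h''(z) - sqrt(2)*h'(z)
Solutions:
 h(z) = C1 + C2*z^(1 - sqrt(6)/3)


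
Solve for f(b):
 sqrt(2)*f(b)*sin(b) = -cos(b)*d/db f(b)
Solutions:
 f(b) = C1*cos(b)^(sqrt(2))


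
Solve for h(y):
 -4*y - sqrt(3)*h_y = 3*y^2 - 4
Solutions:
 h(y) = C1 - sqrt(3)*y^3/3 - 2*sqrt(3)*y^2/3 + 4*sqrt(3)*y/3


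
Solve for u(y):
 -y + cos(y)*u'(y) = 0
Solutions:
 u(y) = C1 + Integral(y/cos(y), y)


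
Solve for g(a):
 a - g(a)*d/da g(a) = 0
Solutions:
 g(a) = -sqrt(C1 + a^2)
 g(a) = sqrt(C1 + a^2)


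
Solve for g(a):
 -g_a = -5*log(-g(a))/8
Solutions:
 -li(-g(a)) = C1 + 5*a/8


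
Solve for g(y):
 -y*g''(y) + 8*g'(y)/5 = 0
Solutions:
 g(y) = C1 + C2*y^(13/5)


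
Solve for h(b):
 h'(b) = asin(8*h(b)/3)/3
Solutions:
 Integral(1/asin(8*_y/3), (_y, h(b))) = C1 + b/3


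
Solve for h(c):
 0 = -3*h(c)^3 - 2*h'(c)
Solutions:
 h(c) = -sqrt(-1/(C1 - 3*c))
 h(c) = sqrt(-1/(C1 - 3*c))


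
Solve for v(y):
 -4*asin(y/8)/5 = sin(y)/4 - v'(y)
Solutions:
 v(y) = C1 + 4*y*asin(y/8)/5 + 4*sqrt(64 - y^2)/5 - cos(y)/4


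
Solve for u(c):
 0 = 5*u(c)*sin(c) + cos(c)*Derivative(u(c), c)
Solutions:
 u(c) = C1*cos(c)^5


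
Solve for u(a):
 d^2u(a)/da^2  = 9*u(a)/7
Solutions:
 u(a) = C1*exp(-3*sqrt(7)*a/7) + C2*exp(3*sqrt(7)*a/7)


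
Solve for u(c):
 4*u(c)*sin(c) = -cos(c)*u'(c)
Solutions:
 u(c) = C1*cos(c)^4


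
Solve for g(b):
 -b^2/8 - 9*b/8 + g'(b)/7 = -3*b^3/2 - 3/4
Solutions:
 g(b) = C1 - 21*b^4/8 + 7*b^3/24 + 63*b^2/16 - 21*b/4
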